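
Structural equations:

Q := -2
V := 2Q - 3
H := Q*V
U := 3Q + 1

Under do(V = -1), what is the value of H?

2

The intervention breaks the incoming arrows to V: V := 2Q - 3 no longer applies, and V = -1.
H = Q*V  [with Q=-2, V=-1]  = 2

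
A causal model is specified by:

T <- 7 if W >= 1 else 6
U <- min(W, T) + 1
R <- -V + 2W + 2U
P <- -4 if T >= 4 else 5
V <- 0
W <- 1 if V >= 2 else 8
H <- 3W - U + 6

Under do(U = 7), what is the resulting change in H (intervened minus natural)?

1

Intervening sets U = 7 and removes its equation (U <- min(W, T) + 1).
W = 1 if V >= 2 else 8  [with V=0]  = 8
H = 3W - U + 6  [with W=8, U=7]  = 23
Without intervention: W = 1 if V >= 2 else 8  [with V=0]  = 8; T = 7 if W >= 1 else 6  [with W=8]  = 7; U = min(W, T) + 1  [with W=8, T=7]  = 8; H = 3W - U + 6  [with W=8, U=8]  = 22.
Change = 23 − 22 = 1.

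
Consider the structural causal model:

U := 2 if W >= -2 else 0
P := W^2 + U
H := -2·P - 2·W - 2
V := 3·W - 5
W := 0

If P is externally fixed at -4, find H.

do(P=-4) replaces the equation P := W^2 + U with the constant P = -4.
H = -2·P - 2·W - 2  [with P=-4, W=0]  = 6

6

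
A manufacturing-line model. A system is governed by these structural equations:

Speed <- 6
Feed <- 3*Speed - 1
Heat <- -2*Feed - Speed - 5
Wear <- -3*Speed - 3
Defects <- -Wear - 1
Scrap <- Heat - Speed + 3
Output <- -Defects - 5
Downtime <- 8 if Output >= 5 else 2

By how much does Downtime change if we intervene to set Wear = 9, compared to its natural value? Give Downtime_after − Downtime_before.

6

do(Wear=9) replaces the equation Wear <- -3*Speed - 3 with the constant Wear = 9.
Defects = -Wear - 1  [with Wear=9]  = -10
Output = -Defects - 5  [with Defects=-10]  = 5
Downtime = 8 if Output >= 5 else 2  [with Output=5]  = 8
Without intervention: Wear = -3*Speed - 3  [with Speed=6]  = -21; Defects = -Wear - 1  [with Wear=-21]  = 20; Output = -Defects - 5  [with Defects=20]  = -25; Downtime = 8 if Output >= 5 else 2  [with Output=-25]  = 2.
Change = 8 − 2 = 6.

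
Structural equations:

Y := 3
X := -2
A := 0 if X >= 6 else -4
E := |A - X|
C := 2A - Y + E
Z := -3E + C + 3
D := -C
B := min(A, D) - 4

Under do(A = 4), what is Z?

The intervention breaks the incoming arrows to A: A := 0 if X >= 6 else -4 no longer applies, and A = 4.
E = |A - X|  [with A=4, X=-2]  = 6
C = 2A - Y + E  [with A=4, Y=3, E=6]  = 11
Z = -3E + C + 3  [with E=6, C=11]  = -4

-4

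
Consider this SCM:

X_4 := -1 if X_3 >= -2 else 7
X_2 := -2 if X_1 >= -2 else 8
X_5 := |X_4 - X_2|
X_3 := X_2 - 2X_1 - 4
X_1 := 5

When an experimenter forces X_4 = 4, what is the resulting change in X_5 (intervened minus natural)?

-3

Intervening sets X_4 = 4 and removes its equation (X_4 := -1 if X_3 >= -2 else 7).
X_2 = -2 if X_1 >= -2 else 8  [with X_1=5]  = -2
X_5 = |X_4 - X_2|  [with X_4=4, X_2=-2]  = 6
Without intervention: X_2 = -2 if X_1 >= -2 else 8  [with X_1=5]  = -2; X_3 = X_2 - 2X_1 - 4  [with X_2=-2, X_1=5]  = -16; X_4 = -1 if X_3 >= -2 else 7  [with X_3=-16]  = 7; X_5 = |X_4 - X_2|  [with X_4=7, X_2=-2]  = 9.
Change = 6 − 9 = -3.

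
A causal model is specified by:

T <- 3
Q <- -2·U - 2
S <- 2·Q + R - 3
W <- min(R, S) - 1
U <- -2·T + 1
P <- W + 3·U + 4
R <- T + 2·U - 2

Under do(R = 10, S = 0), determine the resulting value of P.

-12

Under do(R = 10, S = 0), each intervened variable's structural equation is replaced by its fixed value.
U = -2·T + 1  [with T=3]  = -5
W = min(R, S) - 1  [with R=10, S=0]  = -1
P = W + 3·U + 4  [with W=-1, U=-5]  = -12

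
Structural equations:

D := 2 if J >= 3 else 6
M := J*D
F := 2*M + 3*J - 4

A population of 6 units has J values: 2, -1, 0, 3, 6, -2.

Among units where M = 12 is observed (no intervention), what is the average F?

32

E[F|M=12] averages over only the 2 units with M=12 (J = 2, 6): F = 26, 38, mean 32.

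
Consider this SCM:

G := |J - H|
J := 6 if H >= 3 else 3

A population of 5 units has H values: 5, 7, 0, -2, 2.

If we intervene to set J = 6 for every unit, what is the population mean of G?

Every unit gets J=6 under the intervention. G values become 1, 1, 6, 8, 4; E[G|do(J=6)] = 4.

4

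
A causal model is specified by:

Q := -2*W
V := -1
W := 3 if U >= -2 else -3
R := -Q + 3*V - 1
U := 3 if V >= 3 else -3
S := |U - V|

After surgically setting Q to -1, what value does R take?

The intervention breaks the incoming arrows to Q: Q := -2*W no longer applies, and Q = -1.
R = -Q + 3*V - 1  [with Q=-1, V=-1]  = -3

-3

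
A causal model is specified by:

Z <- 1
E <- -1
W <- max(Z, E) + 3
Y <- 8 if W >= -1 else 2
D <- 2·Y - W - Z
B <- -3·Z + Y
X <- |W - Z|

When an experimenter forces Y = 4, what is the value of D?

3

Intervening sets Y = 4 and removes its equation (Y <- 8 if W >= -1 else 2).
W = max(Z, E) + 3  [with Z=1, E=-1]  = 4
D = 2·Y - W - Z  [with Y=4, W=4, Z=1]  = 3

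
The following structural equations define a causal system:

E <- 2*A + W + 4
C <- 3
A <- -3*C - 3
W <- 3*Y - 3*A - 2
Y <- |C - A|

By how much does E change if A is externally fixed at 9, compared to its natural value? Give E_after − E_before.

-48

do(A=9) replaces the equation A <- -3*C - 3 with the constant A = 9.
Y = |C - A|  [with C=3, A=9]  = 6
W = 3*Y - 3*A - 2  [with Y=6, A=9]  = -11
E = 2*A + W + 4  [with A=9, W=-11]  = 11
Without intervention: A = -3*C - 3  [with C=3]  = -12; Y = |C - A|  [with C=3, A=-12]  = 15; W = 3*Y - 3*A - 2  [with Y=15, A=-12]  = 79; E = 2*A + W + 4  [with A=-12, W=79]  = 59.
Change = 11 − 59 = -48.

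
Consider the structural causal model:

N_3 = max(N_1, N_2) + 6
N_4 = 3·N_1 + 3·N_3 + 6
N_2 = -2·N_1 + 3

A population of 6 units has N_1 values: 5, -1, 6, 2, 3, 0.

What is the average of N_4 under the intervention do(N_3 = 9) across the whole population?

The intervention sets N_3=9 in all 6 units regardless of N_1. Recomputing N_4 per unit gives 48, 30, 51, 39, 42, 33; average 40.5.

40.5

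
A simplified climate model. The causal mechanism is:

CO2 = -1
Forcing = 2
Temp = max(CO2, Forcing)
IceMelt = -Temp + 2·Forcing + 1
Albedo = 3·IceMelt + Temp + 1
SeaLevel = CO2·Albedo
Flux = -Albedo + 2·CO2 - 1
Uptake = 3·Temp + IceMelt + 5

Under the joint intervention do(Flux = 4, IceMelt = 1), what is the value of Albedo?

6

Under do(Flux = 4, IceMelt = 1), each intervened variable's structural equation is replaced by its fixed value.
Temp = max(CO2, Forcing)  [with CO2=-1, Forcing=2]  = 2
Albedo = 3·IceMelt + Temp + 1  [with IceMelt=1, Temp=2]  = 6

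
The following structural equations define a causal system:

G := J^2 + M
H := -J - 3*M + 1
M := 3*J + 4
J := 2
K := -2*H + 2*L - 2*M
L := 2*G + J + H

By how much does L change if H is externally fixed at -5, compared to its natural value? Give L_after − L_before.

do(H=-5) replaces the equation H := -J - 3*M + 1 with the constant H = -5.
M = 3*J + 4  [with J=2]  = 10
G = J^2 + M  [with J=2, M=10]  = 14
L = 2*G + J + H  [with G=14, J=2, H=-5]  = 25
Without intervention: M = 3*J + 4  [with J=2]  = 10; H = -J - 3*M + 1  [with J=2, M=10]  = -31; G = J^2 + M  [with J=2, M=10]  = 14; L = 2*G + J + H  [with G=14, J=2, H=-31]  = -1.
Change = 25 − (-1) = 26.

26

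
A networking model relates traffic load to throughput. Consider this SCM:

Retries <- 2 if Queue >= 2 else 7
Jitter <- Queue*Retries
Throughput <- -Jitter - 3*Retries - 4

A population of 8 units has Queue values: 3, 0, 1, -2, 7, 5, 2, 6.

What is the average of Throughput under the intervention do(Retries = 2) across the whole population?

-15.5

The intervention sets Retries=2 in all 8 units regardless of Queue. Recomputing Throughput per unit gives -16, -10, -12, -6, -24, -20, -14, -22; average -15.5.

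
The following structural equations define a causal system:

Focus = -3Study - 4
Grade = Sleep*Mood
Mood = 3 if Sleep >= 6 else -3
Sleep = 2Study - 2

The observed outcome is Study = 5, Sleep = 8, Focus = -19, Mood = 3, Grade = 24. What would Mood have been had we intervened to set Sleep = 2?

Under do(Sleep=2), the mechanism Sleep = 2Study - 2 is discarded; Sleep is fixed at 2.
Mood = 3 if Sleep >= 6 else -3  [with Sleep=2]  = -3

-3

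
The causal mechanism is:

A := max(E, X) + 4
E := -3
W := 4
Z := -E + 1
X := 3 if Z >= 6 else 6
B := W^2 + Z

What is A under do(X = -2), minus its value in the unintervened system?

-8

Intervening sets X = -2 and removes its equation (X := 3 if Z >= 6 else 6).
A = max(E, X) + 4  [with E=-3, X=-2]  = 2
Without intervention: Z = -E + 1  [with E=-3]  = 4; X = 3 if Z >= 6 else 6  [with Z=4]  = 6; A = max(E, X) + 4  [with E=-3, X=6]  = 10.
Change = 2 − 10 = -8.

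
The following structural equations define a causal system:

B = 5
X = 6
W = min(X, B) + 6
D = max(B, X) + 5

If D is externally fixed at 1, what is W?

11

Under do(D=1), the mechanism D = max(B, X) + 5 is discarded; D is fixed at 1.
Since W is not a descendant of the intervened variable, it is unaffected.
W = min(X, B) + 6  [with X=6, B=5]  = 11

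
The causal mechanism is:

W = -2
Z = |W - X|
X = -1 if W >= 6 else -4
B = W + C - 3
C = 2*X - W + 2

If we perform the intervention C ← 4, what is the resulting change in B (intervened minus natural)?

The intervention breaks the incoming arrows to C: C = 2*X - W + 2 no longer applies, and C = 4.
B = W + C - 3  [with W=-2, C=4]  = -1
Without intervention: X = -1 if W >= 6 else -4  [with W=-2]  = -4; C = 2*X - W + 2  [with X=-4, W=-2]  = -4; B = W + C - 3  [with W=-2, C=-4]  = -9.
Change = -1 − (-9) = 8.

8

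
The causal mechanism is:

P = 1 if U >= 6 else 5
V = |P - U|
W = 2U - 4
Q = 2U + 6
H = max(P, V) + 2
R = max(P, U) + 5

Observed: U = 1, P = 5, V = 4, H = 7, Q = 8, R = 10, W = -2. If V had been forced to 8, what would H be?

The intervention breaks the incoming arrows to V: V = |P - U| no longer applies, and V = 8.
P = 1 if U >= 6 else 5  [with U=1]  = 5
H = max(P, V) + 2  [with P=5, V=8]  = 10

10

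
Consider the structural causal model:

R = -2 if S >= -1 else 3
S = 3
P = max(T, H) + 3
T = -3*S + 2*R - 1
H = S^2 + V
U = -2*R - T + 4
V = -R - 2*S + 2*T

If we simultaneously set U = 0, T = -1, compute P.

Under do(U = 0, T = -1), each intervened variable's structural equation is replaced by its fixed value.
R = -2 if S >= -1 else 3  [with S=3]  = -2
V = -R - 2*S + 2*T  [with R=-2, S=3, T=-1]  = -6
H = S^2 + V  [with S=3, V=-6]  = 3
P = max(T, H) + 3  [with T=-1, H=3]  = 6

6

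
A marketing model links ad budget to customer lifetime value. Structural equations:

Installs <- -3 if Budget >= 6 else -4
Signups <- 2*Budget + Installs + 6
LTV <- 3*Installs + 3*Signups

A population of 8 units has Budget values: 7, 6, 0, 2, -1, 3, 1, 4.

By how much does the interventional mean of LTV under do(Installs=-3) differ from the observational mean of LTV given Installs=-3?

-22.5

do(Installs=-3) breaks Installs's dependence on Budget. With Installs=-3 fixed, LTV across the units is 42, 36, 0, 12, -6, 18, 6, 24, mean 16.5.
Conditioning on Installs=-3 selects the 2 unit(s) with Budget ∈ {7, 6}. Their LTV values: 42, 36. Mean = 39.
Difference = 16.5 − 39 = -22.5.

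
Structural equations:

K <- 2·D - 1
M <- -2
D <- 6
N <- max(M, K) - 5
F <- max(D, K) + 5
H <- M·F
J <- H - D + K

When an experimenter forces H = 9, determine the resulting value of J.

The intervention breaks the incoming arrows to H: H <- M·F no longer applies, and H = 9.
K = 2·D - 1  [with D=6]  = 11
J = H - D + K  [with H=9, D=6, K=11]  = 14

14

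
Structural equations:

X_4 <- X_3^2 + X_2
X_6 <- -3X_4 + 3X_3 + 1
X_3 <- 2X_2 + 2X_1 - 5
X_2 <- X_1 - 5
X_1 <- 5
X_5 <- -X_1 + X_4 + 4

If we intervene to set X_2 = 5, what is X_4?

Under do(X_2=5), the mechanism X_2 <- X_1 - 5 is discarded; X_2 is fixed at 5.
X_3 = 2X_2 + 2X_1 - 5  [with X_2=5, X_1=5]  = 15
X_4 = X_3^2 + X_2  [with X_3=15, X_2=5]  = 230

230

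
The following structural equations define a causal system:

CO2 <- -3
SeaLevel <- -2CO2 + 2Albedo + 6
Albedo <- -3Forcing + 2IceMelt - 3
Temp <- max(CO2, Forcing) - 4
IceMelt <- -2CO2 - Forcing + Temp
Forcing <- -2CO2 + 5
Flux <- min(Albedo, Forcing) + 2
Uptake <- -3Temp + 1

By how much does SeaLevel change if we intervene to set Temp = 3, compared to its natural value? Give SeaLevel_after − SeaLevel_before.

-16

The intervention breaks the incoming arrows to Temp: Temp <- max(CO2, Forcing) - 4 no longer applies, and Temp = 3.
Forcing = -2CO2 + 5  [with CO2=-3]  = 11
IceMelt = -2CO2 - Forcing + Temp  [with CO2=-3, Forcing=11, Temp=3]  = -2
Albedo = -3Forcing + 2IceMelt - 3  [with Forcing=11, IceMelt=-2]  = -40
SeaLevel = -2CO2 + 2Albedo + 6  [with CO2=-3, Albedo=-40]  = -68
Without intervention: Forcing = -2CO2 + 5  [with CO2=-3]  = 11; Temp = max(CO2, Forcing) - 4  [with CO2=-3, Forcing=11]  = 7; IceMelt = -2CO2 - Forcing + Temp  [with CO2=-3, Forcing=11, Temp=7]  = 2; Albedo = -3Forcing + 2IceMelt - 3  [with Forcing=11, IceMelt=2]  = -32; SeaLevel = -2CO2 + 2Albedo + 6  [with CO2=-3, Albedo=-32]  = -52.
Change = -68 − (-52) = -16.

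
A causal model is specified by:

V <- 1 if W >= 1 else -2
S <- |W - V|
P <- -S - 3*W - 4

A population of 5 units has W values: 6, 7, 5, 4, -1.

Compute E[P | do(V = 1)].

-20.6

do(V=1) breaks V's dependence on W. With V=1 fixed, P across the units is -27, -31, -23, -19, -3, mean -20.6.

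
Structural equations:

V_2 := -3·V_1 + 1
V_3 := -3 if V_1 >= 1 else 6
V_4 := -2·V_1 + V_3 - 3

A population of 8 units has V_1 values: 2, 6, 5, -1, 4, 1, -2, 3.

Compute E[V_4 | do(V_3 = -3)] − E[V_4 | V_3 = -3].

2.5

The intervention sets V_3=-3 in all 8 units regardless of V_1. Recomputing V_4 per unit gives -10, -18, -16, -4, -14, -8, -2, -12; average -10.5.
Conditioning on V_3=-3 selects the 6 unit(s) with V_1 ∈ {2, 6, 5, 4, 1, 3}. Their V_4 values: -10, -18, -16, -14, -8, -12. Mean = -13.
Difference = -10.5 − (-13) = 2.5.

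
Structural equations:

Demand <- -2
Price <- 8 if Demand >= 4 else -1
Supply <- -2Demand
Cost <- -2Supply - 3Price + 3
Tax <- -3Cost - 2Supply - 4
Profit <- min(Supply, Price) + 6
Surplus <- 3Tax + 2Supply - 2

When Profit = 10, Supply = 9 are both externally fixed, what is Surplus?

58

Under do(Profit = 10, Supply = 9), each intervened variable's structural equation is replaced by its fixed value.
Price = 8 if Demand >= 4 else -1  [with Demand=-2]  = -1
Cost = -2Supply - 3Price + 3  [with Supply=9, Price=-1]  = -12
Tax = -3Cost - 2Supply - 4  [with Cost=-12, Supply=9]  = 14
Surplus = 3Tax + 2Supply - 2  [with Tax=14, Supply=9]  = 58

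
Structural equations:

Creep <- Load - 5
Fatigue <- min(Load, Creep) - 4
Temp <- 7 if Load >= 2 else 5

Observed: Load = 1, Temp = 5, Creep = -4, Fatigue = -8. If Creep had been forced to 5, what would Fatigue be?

The intervention breaks the incoming arrows to Creep: Creep <- Load - 5 no longer applies, and Creep = 5.
Fatigue = min(Load, Creep) - 4  [with Load=1, Creep=5]  = -3

-3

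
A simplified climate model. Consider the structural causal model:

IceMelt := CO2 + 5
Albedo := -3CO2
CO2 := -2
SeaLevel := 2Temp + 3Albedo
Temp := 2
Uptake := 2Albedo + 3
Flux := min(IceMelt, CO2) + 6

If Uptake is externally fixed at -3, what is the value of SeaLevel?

The intervention breaks the incoming arrows to Uptake: Uptake := 2Albedo + 3 no longer applies, and Uptake = -3.
SeaLevel is not downstream of the intervention, so its value is determined by the original equations.
Albedo = -3CO2  [with CO2=-2]  = 6
SeaLevel = 2Temp + 3Albedo  [with Temp=2, Albedo=6]  = 22

22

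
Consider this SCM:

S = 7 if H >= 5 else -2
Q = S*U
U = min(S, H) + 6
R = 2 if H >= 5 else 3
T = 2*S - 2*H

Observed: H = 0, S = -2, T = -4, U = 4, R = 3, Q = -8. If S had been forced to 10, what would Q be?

Under do(S=10), the mechanism S = 7 if H >= 5 else -2 is discarded; S is fixed at 10.
U = min(S, H) + 6  [with S=10, H=0]  = 6
Q = S*U  [with S=10, U=6]  = 60

60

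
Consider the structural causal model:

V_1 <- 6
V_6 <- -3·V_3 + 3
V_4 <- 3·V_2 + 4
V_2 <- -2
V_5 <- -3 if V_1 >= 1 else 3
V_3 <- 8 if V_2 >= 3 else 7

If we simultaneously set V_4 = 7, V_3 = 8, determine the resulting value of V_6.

The joint intervention fixes V_4 = 7, V_3 = 8, removing each variable's own equation.
V_6 = -3·V_3 + 3  [with V_3=8]  = -21

-21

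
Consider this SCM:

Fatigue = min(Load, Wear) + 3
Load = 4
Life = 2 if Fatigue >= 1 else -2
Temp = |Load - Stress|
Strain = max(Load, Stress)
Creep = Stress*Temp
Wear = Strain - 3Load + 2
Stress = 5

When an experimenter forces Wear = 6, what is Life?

Intervening sets Wear = 6 and removes its equation (Wear = Strain - 3Load + 2).
Fatigue = min(Load, Wear) + 3  [with Load=4, Wear=6]  = 7
Life = 2 if Fatigue >= 1 else -2  [with Fatigue=7]  = 2

2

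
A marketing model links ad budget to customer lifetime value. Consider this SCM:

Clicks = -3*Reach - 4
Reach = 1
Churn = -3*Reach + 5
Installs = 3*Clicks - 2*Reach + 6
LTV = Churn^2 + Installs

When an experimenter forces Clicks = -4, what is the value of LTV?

-4

do(Clicks=-4) replaces the equation Clicks = -3*Reach - 4 with the constant Clicks = -4.
Installs = 3*Clicks - 2*Reach + 6  [with Clicks=-4, Reach=1]  = -8
Churn = -3*Reach + 5  [with Reach=1]  = 2
LTV = Churn^2 + Installs  [with Churn=2, Installs=-8]  = -4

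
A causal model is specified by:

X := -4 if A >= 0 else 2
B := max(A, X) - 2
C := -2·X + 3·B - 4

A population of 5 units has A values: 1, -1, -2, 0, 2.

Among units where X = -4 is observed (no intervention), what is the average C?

1

Observing X=-4 restricts to units where X's equation naturally yields -4: A ∈ {1, 0, 2}. In that subpopulation C = 1, -2, 4, mean 1.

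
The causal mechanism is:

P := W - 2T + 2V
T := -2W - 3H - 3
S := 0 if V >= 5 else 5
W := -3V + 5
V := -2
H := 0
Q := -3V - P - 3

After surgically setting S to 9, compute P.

The intervention breaks the incoming arrows to S: S := 0 if V >= 5 else 5 no longer applies, and S = 9.
P is not downstream of the intervention, so its value is determined by the original equations.
W = -3V + 5  [with V=-2]  = 11
T = -2W - 3H - 3  [with W=11, H=0]  = -25
P = W - 2T + 2V  [with W=11, T=-25, V=-2]  = 57

57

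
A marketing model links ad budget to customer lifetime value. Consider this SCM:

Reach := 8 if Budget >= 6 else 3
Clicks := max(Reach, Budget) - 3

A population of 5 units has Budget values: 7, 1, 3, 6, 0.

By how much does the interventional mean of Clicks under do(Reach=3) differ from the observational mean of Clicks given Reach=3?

1.4

do(Reach=3) breaks Reach's dependence on Budget. With Reach=3 fixed, Clicks across the units is 4, 0, 0, 3, 0, mean 1.4.
Conditioning on Reach=3 selects the 3 unit(s) with Budget ∈ {1, 3, 0}. Their Clicks values: 0, 0, 0. Mean = 0.
Difference = 1.4 − 0 = 1.4.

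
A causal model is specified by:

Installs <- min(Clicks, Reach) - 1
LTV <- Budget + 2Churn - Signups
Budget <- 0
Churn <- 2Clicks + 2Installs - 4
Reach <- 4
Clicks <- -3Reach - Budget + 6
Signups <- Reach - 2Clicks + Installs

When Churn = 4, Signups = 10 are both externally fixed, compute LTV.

-2

Setting Churn = 4, Signups = 10 by intervention discards those variables' equations.
LTV = Budget + 2Churn - Signups  [with Budget=0, Churn=4, Signups=10]  = -2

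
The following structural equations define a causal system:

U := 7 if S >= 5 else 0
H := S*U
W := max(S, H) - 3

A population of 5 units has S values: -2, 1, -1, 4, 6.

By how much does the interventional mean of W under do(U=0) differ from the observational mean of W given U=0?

0.95

do(U=0) breaks U's dependence on S. With U=0 fixed, W across the units is -3, -2, -3, 1, 3, mean -0.8.
Conditioning on U=0 selects the 4 unit(s) with S ∈ {-2, 1, -1, 4}. Their W values: -3, -2, -3, 1. Mean = -1.75.
Difference = -0.8 − (-1.75) = 0.95.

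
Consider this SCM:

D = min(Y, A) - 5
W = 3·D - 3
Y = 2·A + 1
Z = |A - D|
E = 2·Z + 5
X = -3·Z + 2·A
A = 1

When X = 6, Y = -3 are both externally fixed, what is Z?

9

Under do(X = 6, Y = -3), each intervened variable's structural equation is replaced by its fixed value.
D = min(Y, A) - 5  [with Y=-3, A=1]  = -8
Z = |A - D|  [with A=1, D=-8]  = 9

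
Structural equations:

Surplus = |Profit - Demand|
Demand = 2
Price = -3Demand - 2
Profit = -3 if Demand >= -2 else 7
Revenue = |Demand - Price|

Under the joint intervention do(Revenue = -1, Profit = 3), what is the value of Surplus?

1

Setting Revenue = -1, Profit = 3 by intervention discards those variables' equations.
Surplus = |Profit - Demand|  [with Profit=3, Demand=2]  = 1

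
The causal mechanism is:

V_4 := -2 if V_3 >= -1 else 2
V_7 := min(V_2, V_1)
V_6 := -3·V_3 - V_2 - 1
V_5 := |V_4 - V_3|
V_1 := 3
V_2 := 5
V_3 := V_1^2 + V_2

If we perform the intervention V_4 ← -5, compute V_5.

19

Intervening sets V_4 = -5 and removes its equation (V_4 := -2 if V_3 >= -1 else 2).
V_3 = V_1^2 + V_2  [with V_1=3, V_2=5]  = 14
V_5 = |V_4 - V_3|  [with V_4=-5, V_3=14]  = 19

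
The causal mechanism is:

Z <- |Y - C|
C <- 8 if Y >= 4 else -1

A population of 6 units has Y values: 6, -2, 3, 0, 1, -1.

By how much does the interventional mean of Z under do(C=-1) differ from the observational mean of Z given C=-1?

Under do(C=-1), C's equation is replaced by C=-1 for every unit. Per-unit Z: 7, 1, 4, 1, 2, 0. Mean = 2.5.
E[Z|C=-1] averages over only the 5 units with C=-1 (Y = -2, 3, 0, 1, -1): Z = 1, 4, 1, 2, 0, mean 1.6.
Difference = 2.5 − 1.6 = 0.9.

0.9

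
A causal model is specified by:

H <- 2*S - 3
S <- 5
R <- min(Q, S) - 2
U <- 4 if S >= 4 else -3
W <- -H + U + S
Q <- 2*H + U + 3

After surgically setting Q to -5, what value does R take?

-7

The intervention breaks the incoming arrows to Q: Q <- 2*H + U + 3 no longer applies, and Q = -5.
R = min(Q, S) - 2  [with Q=-5, S=5]  = -7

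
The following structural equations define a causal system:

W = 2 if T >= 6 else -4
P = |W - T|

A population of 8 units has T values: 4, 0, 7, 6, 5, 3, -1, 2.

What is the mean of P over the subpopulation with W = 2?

4.5

Conditioning on W=2 selects the 2 unit(s) with T ∈ {7, 6}. Their P values: 5, 4. Mean = 4.5.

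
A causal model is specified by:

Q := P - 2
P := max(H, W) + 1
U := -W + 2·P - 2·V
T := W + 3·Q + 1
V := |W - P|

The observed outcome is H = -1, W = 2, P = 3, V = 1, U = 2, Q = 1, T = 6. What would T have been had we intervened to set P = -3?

-12

The intervention breaks the incoming arrows to P: P := max(H, W) + 1 no longer applies, and P = -3.
Q = P - 2  [with P=-3]  = -5
T = W + 3·Q + 1  [with W=2, Q=-5]  = -12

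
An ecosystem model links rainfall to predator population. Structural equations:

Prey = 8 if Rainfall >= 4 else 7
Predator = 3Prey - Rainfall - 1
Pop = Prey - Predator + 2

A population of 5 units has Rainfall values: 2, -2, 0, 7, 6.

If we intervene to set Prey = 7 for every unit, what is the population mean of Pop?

do(Prey=7) breaks Prey's dependence on Rainfall. With Prey=7 fixed, Pop across the units is -9, -13, -11, -4, -5, mean -8.4.

-8.4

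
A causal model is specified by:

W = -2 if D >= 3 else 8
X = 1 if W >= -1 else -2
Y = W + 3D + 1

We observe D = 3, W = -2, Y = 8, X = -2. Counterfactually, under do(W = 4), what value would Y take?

The intervention breaks the incoming arrows to W: W = -2 if D >= 3 else 8 no longer applies, and W = 4.
Y = W + 3D + 1  [with W=4, D=3]  = 14

14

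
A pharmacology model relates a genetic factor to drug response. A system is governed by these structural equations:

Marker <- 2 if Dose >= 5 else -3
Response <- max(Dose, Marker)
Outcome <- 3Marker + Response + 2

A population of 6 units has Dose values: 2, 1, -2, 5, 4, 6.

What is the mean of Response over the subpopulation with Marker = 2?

E[Response|Marker=2] averages over only the 2 units with Marker=2 (Dose = 5, 6): Response = 5, 6, mean 5.5.

5.5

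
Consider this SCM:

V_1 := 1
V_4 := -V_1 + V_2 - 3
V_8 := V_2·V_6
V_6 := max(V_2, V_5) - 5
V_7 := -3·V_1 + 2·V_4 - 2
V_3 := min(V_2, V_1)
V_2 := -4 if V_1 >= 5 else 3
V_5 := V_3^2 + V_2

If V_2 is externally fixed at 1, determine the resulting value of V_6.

-3

Under do(V_2=1), the mechanism V_2 := -4 if V_1 >= 5 else 3 is discarded; V_2 is fixed at 1.
V_3 = min(V_2, V_1)  [with V_2=1, V_1=1]  = 1
V_5 = V_3^2 + V_2  [with V_3=1, V_2=1]  = 2
V_6 = max(V_2, V_5) - 5  [with V_2=1, V_5=2]  = -3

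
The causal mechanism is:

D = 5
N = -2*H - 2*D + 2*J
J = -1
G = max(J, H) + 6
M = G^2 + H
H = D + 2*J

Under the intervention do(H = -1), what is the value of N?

The intervention breaks the incoming arrows to H: H = D + 2*J no longer applies, and H = -1.
N = -2*H - 2*D + 2*J  [with H=-1, D=5, J=-1]  = -10

-10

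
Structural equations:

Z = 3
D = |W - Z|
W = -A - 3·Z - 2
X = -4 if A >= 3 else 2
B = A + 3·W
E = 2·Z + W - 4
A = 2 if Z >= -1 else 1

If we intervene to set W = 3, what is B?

11

Under do(W=3), the mechanism W = -A - 3·Z - 2 is discarded; W is fixed at 3.
A = 2 if Z >= -1 else 1  [with Z=3]  = 2
B = A + 3·W  [with A=2, W=3]  = 11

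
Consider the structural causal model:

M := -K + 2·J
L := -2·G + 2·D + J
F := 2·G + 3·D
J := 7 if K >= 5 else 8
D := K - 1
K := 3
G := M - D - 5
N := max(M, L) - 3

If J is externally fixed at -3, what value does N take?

do(J=-3) replaces the equation J := 7 if K >= 5 else 8 with the constant J = -3.
M = -K + 2·J  [with K=3, J=-3]  = -9
D = K - 1  [with K=3]  = 2
G = M - D - 5  [with M=-9, D=2]  = -16
L = -2·G + 2·D + J  [with G=-16, D=2, J=-3]  = 33
N = max(M, L) - 3  [with M=-9, L=33]  = 30

30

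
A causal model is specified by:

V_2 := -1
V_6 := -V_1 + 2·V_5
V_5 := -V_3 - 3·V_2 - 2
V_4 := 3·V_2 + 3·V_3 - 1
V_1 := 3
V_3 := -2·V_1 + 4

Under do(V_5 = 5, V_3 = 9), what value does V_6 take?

The joint intervention fixes V_5 = 5, V_3 = 9, removing each variable's own equation.
V_6 = -V_1 + 2·V_5  [with V_1=3, V_5=5]  = 7

7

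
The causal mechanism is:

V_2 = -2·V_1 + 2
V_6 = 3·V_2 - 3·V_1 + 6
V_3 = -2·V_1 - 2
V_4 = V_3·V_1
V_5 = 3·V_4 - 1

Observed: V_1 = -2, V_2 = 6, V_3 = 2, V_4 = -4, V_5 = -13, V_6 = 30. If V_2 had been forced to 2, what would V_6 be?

18

Under do(V_2=2), the mechanism V_2 = -2·V_1 + 2 is discarded; V_2 is fixed at 2.
V_6 = 3·V_2 - 3·V_1 + 6  [with V_2=2, V_1=-2]  = 18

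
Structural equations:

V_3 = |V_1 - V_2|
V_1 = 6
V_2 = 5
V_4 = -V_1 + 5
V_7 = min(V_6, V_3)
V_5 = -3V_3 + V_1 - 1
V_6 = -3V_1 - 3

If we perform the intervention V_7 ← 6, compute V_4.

-1

Under do(V_7=6), the mechanism V_7 = min(V_6, V_3) is discarded; V_7 is fixed at 6.
Since V_4 is not a descendant of the intervened variable, it is unaffected.
V_4 = -V_1 + 5  [with V_1=6]  = -1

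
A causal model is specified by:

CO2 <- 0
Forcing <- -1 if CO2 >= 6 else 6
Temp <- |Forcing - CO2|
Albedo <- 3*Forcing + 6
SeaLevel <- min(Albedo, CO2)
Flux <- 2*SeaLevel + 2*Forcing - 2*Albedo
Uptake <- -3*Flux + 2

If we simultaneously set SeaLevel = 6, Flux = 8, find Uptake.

Under do(SeaLevel = 6, Flux = 8), each intervened variable's structural equation is replaced by its fixed value.
Uptake = -3*Flux + 2  [with Flux=8]  = -22

-22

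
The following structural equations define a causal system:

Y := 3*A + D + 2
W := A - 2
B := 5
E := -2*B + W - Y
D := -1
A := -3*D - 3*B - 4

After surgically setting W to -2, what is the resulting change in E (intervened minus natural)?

The intervention breaks the incoming arrows to W: W := A - 2 no longer applies, and W = -2.
A = -3*D - 3*B - 4  [with D=-1, B=5]  = -16
Y = 3*A + D + 2  [with A=-16, D=-1]  = -47
E = -2*B + W - Y  [with B=5, W=-2, Y=-47]  = 35
Without intervention: A = -3*D - 3*B - 4  [with D=-1, B=5]  = -16; Y = 3*A + D + 2  [with A=-16, D=-1]  = -47; W = A - 2  [with A=-16]  = -18; E = -2*B + W - Y  [with B=5, W=-18, Y=-47]  = 19.
Change = 35 − 19 = 16.

16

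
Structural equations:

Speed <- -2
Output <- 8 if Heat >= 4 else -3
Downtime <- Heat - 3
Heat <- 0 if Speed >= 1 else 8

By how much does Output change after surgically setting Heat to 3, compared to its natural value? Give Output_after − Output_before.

The intervention breaks the incoming arrows to Heat: Heat <- 0 if Speed >= 1 else 8 no longer applies, and Heat = 3.
Output = 8 if Heat >= 4 else -3  [with Heat=3]  = -3
Without intervention: Heat = 0 if Speed >= 1 else 8  [with Speed=-2]  = 8; Output = 8 if Heat >= 4 else -3  [with Heat=8]  = 8.
Change = -3 − 8 = -11.

-11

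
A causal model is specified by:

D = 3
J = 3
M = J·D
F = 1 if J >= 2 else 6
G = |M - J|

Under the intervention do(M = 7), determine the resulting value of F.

1

do(M=7) replaces the equation M = J·D with the constant M = 7.
F is not downstream of the intervention, so its value is determined by the original equations.
F = 1 if J >= 2 else 6  [with J=3]  = 1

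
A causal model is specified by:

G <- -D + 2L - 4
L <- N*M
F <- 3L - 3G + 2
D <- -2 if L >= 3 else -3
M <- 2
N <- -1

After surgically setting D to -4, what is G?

Intervening sets D = -4 and removes its equation (D <- -2 if L >= 3 else -3).
L = N*M  [with N=-1, M=2]  = -2
G = -D + 2L - 4  [with D=-4, L=-2]  = -4

-4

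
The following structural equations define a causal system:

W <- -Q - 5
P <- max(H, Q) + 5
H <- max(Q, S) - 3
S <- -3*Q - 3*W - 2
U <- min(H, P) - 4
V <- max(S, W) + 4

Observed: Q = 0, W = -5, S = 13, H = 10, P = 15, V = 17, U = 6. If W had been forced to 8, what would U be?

Under do(W=8), the mechanism W <- -Q - 5 is discarded; W is fixed at 8.
S = -3*Q - 3*W - 2  [with Q=0, W=8]  = -26
H = max(Q, S) - 3  [with Q=0, S=-26]  = -3
P = max(H, Q) + 5  [with H=-3, Q=0]  = 5
U = min(H, P) - 4  [with H=-3, P=5]  = -7

-7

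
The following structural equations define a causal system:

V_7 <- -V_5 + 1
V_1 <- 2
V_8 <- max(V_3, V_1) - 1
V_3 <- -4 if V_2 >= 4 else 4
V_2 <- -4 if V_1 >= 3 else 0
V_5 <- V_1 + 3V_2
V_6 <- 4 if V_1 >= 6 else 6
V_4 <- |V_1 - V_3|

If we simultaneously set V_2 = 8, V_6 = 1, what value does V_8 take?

Setting V_2 = 8, V_6 = 1 by intervention discards those variables' equations.
V_3 = -4 if V_2 >= 4 else 4  [with V_2=8]  = -4
V_8 = max(V_3, V_1) - 1  [with V_3=-4, V_1=2]  = 1

1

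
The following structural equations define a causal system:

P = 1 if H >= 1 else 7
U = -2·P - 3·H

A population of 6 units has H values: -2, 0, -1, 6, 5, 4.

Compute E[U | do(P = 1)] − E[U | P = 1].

do(P=1) breaks P's dependence on H. With P=1 fixed, U across the units is 4, -2, 1, -20, -17, -14, mean -8.
Observing P=1 restricts to units where P's equation naturally yields 1: H ∈ {6, 5, 4}. In that subpopulation U = -20, -17, -14, mean -17.
Difference = -8 − (-17) = 9.

9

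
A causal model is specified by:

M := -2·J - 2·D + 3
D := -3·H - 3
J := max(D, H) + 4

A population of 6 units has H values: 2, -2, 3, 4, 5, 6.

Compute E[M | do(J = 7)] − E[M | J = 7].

15

Every unit gets J=7 under the intervention. M values become 7, -17, 13, 19, 25, 31; E[M|do(J=7)] = 13.
E[M|J=7] averages over only the 2 units with J=7 (H = -2, 3): M = -17, 13, mean -2.
Difference = 13 − (-2) = 15.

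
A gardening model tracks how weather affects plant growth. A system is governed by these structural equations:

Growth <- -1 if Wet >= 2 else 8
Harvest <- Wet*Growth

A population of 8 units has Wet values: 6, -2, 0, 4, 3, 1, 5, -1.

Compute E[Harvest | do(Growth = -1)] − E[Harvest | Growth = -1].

2.5

Every unit gets Growth=-1 under the intervention. Harvest values become -6, 2, 0, -4, -3, -1, -5, 1; E[Harvest|do(Growth=-1)] = -2.
E[Harvest|Growth=-1] averages over only the 4 units with Growth=-1 (Wet = 6, 4, 3, 5): Harvest = -6, -4, -3, -5, mean -4.5.
Difference = -2 − (-4.5) = 2.5.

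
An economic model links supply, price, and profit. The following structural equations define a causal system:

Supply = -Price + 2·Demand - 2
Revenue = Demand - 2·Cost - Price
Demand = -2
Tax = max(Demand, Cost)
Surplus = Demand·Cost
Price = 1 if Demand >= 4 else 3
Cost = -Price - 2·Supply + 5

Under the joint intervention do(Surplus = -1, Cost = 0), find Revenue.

-5

Under do(Surplus = -1, Cost = 0), each intervened variable's structural equation is replaced by its fixed value.
Price = 1 if Demand >= 4 else 3  [with Demand=-2]  = 3
Revenue = Demand - 2·Cost - Price  [with Demand=-2, Cost=0, Price=3]  = -5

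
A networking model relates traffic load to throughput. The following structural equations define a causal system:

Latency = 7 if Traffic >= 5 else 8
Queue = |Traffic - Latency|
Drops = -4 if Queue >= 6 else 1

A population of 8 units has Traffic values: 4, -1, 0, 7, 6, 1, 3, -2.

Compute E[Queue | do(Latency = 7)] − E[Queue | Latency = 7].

Under do(Latency=7), Latency's equation is replaced by Latency=7 for every unit. Per-unit Queue: 3, 8, 7, 0, 1, 6, 4, 9. Mean = 4.75.
Conditioning on Latency=7 selects the 2 unit(s) with Traffic ∈ {7, 6}. Their Queue values: 0, 1. Mean = 0.5.
Difference = 4.75 − 0.5 = 4.25.

4.25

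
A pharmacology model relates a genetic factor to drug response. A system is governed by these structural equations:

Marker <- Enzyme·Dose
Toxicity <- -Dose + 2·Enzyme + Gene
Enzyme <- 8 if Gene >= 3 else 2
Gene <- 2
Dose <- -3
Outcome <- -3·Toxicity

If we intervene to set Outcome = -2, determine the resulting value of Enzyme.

2

do(Outcome=-2) replaces the equation Outcome <- -3·Toxicity with the constant Outcome = -2.
Enzyme is not downstream of the intervention, so its value is determined by the original equations.
Enzyme = 8 if Gene >= 3 else 2  [with Gene=2]  = 2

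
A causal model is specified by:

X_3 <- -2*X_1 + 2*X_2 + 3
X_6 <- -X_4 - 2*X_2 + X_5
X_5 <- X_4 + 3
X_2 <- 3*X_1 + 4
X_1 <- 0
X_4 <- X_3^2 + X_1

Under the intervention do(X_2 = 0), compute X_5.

do(X_2=0) replaces the equation X_2 <- 3*X_1 + 4 with the constant X_2 = 0.
X_3 = -2*X_1 + 2*X_2 + 3  [with X_1=0, X_2=0]  = 3
X_4 = X_3^2 + X_1  [with X_3=3, X_1=0]  = 9
X_5 = X_4 + 3  [with X_4=9]  = 12

12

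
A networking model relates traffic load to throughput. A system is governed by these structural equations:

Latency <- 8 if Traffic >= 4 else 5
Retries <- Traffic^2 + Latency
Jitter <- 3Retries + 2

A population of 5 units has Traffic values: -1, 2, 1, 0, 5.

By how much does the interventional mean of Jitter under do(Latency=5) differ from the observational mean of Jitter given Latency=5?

14.1

Every unit gets Latency=5 under the intervention. Jitter values become 20, 29, 20, 17, 92; E[Jitter|do(Latency=5)] = 35.6.
Observing Latency=5 restricts to units where Latency's equation naturally yields 5: Traffic ∈ {-1, 2, 1, 0}. In that subpopulation Jitter = 20, 29, 20, 17, mean 21.5.
Difference = 35.6 − 21.5 = 14.1.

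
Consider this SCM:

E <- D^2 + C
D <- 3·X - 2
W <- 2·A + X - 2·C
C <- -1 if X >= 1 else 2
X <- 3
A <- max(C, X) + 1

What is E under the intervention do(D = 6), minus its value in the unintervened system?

-13

The intervention breaks the incoming arrows to D: D <- 3·X - 2 no longer applies, and D = 6.
C = -1 if X >= 1 else 2  [with X=3]  = -1
E = D^2 + C  [with D=6, C=-1]  = 35
Without intervention: C = -1 if X >= 1 else 2  [with X=3]  = -1; D = 3·X - 2  [with X=3]  = 7; E = D^2 + C  [with D=7, C=-1]  = 48.
Change = 35 − 48 = -13.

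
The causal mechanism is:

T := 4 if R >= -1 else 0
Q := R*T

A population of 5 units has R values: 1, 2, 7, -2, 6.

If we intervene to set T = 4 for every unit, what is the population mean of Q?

11.2

do(T=4) breaks T's dependence on R. With T=4 fixed, Q across the units is 4, 8, 28, -8, 24, mean 11.2.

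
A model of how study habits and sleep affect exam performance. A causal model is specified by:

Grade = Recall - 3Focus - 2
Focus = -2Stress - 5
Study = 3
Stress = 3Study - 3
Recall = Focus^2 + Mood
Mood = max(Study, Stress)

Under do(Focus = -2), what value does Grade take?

The intervention breaks the incoming arrows to Focus: Focus = -2Stress - 5 no longer applies, and Focus = -2.
Stress = 3Study - 3  [with Study=3]  = 6
Mood = max(Study, Stress)  [with Study=3, Stress=6]  = 6
Recall = Focus^2 + Mood  [with Focus=-2, Mood=6]  = 10
Grade = Recall - 3Focus - 2  [with Recall=10, Focus=-2]  = 14

14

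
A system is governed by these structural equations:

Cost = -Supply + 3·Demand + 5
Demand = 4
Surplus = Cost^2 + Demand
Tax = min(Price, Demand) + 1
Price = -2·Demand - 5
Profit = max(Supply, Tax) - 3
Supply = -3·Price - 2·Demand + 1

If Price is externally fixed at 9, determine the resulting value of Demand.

Under do(Price=9), the mechanism Price = -2·Demand - 5 is discarded; Price is fixed at 9.
Demand is not downstream of the intervention, so its value is determined by the original equations.

4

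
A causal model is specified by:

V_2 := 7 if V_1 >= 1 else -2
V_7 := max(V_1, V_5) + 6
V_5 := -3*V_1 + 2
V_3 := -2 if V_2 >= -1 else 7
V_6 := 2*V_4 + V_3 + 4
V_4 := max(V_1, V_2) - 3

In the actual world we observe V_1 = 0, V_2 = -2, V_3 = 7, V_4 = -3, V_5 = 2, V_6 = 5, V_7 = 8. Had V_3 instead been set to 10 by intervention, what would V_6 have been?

The intervention breaks the incoming arrows to V_3: V_3 := -2 if V_2 >= -1 else 7 no longer applies, and V_3 = 10.
V_2 = 7 if V_1 >= 1 else -2  [with V_1=0]  = -2
V_4 = max(V_1, V_2) - 3  [with V_1=0, V_2=-2]  = -3
V_6 = 2*V_4 + V_3 + 4  [with V_4=-3, V_3=10]  = 8

8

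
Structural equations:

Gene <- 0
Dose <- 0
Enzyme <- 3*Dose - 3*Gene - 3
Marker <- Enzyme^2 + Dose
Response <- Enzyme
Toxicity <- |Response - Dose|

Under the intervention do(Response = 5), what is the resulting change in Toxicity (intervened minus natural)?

The intervention breaks the incoming arrows to Response: Response <- Enzyme no longer applies, and Response = 5.
Toxicity = |Response - Dose|  [with Response=5, Dose=0]  = 5
Without intervention: Enzyme = 3*Dose - 3*Gene - 3  [with Dose=0, Gene=0]  = -3; Response = Enzyme  [with Enzyme=-3]  = -3; Toxicity = |Response - Dose|  [with Response=-3, Dose=0]  = 3.
Change = 5 − 3 = 2.

2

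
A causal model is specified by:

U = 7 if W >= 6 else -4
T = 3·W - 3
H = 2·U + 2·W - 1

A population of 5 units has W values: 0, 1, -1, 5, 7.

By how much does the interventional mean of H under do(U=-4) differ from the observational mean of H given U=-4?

The intervention sets U=-4 in all 5 units regardless of W. Recomputing H per unit gives -9, -7, -11, 1, 5; average -4.2.
Conditioning on U=-4 selects the 4 unit(s) with W ∈ {0, 1, -1, 5}. Their H values: -9, -7, -11, 1. Mean = -6.5.
Difference = -4.2 − (-6.5) = 2.3.

2.3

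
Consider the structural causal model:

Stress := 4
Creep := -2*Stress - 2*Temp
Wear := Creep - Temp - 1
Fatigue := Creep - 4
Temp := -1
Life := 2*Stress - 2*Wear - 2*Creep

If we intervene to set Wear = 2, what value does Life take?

Under do(Wear=2), the mechanism Wear := Creep - Temp - 1 is discarded; Wear is fixed at 2.
Creep = -2*Stress - 2*Temp  [with Stress=4, Temp=-1]  = -6
Life = 2*Stress - 2*Wear - 2*Creep  [with Stress=4, Wear=2, Creep=-6]  = 16

16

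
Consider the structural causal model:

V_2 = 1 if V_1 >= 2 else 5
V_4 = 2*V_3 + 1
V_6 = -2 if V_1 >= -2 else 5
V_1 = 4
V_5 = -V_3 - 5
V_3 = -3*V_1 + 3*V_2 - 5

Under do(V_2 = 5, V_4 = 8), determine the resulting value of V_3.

The joint intervention fixes V_2 = 5, V_4 = 8, removing each variable's own equation.
V_3 = -3*V_1 + 3*V_2 - 5  [with V_1=4, V_2=5]  = -2

-2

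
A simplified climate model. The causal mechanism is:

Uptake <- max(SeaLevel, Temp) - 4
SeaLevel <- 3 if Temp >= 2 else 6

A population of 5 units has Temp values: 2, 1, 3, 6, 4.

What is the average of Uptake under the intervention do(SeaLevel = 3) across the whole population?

do(SeaLevel=3) breaks SeaLevel's dependence on Temp. With SeaLevel=3 fixed, Uptake across the units is -1, -1, -1, 2, 0, mean -0.2.

-0.2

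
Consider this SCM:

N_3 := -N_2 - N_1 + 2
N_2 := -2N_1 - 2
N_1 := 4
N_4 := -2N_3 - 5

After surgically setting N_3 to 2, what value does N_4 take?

-9

The intervention breaks the incoming arrows to N_3: N_3 := -N_2 - N_1 + 2 no longer applies, and N_3 = 2.
N_4 = -2N_3 - 5  [with N_3=2]  = -9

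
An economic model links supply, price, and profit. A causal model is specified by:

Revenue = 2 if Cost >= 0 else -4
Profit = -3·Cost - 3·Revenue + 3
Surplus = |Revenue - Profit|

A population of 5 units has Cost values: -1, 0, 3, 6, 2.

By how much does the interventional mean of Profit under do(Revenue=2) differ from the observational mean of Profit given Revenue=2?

do(Revenue=2) breaks Revenue's dependence on Cost. With Revenue=2 fixed, Profit across the units is 0, -3, -12, -21, -9, mean -9.
E[Profit|Revenue=2] averages over only the 4 units with Revenue=2 (Cost = 0, 3, 6, 2): Profit = -3, -12, -21, -9, mean -11.25.
Difference = -9 − (-11.25) = 2.25.

2.25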